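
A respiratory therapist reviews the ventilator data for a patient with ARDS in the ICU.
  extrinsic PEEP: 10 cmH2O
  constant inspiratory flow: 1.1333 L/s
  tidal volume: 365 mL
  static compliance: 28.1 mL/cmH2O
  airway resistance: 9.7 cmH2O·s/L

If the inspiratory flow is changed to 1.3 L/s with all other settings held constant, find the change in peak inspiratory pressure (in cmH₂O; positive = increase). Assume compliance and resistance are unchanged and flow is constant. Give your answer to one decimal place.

1.6

PIP = Vt/C + R·V̇ + PEEP (constant-flow equation of motion).
Only the resistive term changes: ΔPIP = R × ΔV̇ = 9.7 × (1.3 − 1.1333) = 9.7 × 0.1667 = 1.617 cmH2O.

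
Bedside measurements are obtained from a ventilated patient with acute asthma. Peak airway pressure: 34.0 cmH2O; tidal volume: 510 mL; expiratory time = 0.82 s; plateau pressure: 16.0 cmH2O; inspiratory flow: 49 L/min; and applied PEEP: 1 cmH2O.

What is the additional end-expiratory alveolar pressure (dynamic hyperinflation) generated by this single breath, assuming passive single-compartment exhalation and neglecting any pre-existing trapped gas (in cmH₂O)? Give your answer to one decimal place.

5.0

Flow: 49 L/min ÷ 60 = 0.8167 L/s.
R = (PIP − Pplat)/V̇ = (34.0 − 16.0) / 0.8167 = 18.0/0.8167 = 22.04 cmH2O·s/L.
C = Vt/(Pplat − PEEP) = 510.0 / (16.0 − 1) = 510.0/15.0 = 34.0 mL/cmH2O.
τ = R × C = 22.04 × 0.034 L/cmH2O = 0.7494 s.
Fraction remaining = e^(−Te/τ) = e^(−0.82/0.7494) = 0.3348; trapped volume = 510.0 × 0.3348 = 170.75 mL.
Additional alveolar pressure from trapping ≈ V_trapped / C = 170.75 / 34.0 = 5.022 cmH2O.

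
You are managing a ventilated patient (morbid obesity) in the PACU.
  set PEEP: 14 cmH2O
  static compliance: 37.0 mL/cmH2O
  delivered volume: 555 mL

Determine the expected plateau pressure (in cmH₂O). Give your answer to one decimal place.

Pplat = PEEP + Vt / Cstat = 14 + 555 / 37.0 = 14 + 15.0 = 29.0 cmH2O.

29.0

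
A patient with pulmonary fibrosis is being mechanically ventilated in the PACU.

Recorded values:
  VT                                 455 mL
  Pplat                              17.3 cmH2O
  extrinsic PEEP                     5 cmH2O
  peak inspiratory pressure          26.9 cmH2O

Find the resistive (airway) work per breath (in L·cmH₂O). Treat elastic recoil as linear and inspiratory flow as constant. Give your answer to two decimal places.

4.37

With constant inspiratory flow the resistive pressure is constant at PIP − Pplat = 26.9 − 17.3 = 9.6 cmH2O, so resistive work = 9.6 × 0.455 = 4.368 L·cmH2O.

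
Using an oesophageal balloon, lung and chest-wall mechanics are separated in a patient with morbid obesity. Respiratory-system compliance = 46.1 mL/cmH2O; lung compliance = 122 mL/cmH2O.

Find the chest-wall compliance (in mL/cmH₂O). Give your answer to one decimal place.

1/Ccw = 1/Crs − 1/CL.
1/Ccw = 1/46.1 − 1/122 = 0.0135.
Ccw = 74.074 mL/cmH2O.

74.1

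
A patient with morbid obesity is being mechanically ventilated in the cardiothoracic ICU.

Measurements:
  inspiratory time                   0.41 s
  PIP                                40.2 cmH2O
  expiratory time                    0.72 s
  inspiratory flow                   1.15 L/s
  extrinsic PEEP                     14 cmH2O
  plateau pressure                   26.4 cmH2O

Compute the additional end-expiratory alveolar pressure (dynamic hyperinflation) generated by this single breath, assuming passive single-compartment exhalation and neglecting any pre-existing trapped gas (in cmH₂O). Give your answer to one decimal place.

2.6

Vt = flow × Ti = 1.15 L/s × 0.41 s × 1000 mL/L = 471.5 mL.
R = (PIP − Pplat)/V̇ = (40.2 − 26.4) / 1.15 = 13.8/1.15 = 12.0 cmH2O·s/L.
C = Vt/(Pplat − PEEP) = 471.5 / (26.4 − 14) = 471.5/12.4 = 38.024 mL/cmH2O.
τ = R × C = 12.0 × 0.03802 L/cmH2O = 0.4562 s.
Fraction remaining = e^(−Te/τ) = e^(−0.72/0.4562) = 0.2063; trapped volume = 471.5 × 0.2063 = 97.27 mL.
Additional alveolar pressure from trapping ≈ V_trapped / C = 97.27 / 38.024 = 2.558 cmH2O.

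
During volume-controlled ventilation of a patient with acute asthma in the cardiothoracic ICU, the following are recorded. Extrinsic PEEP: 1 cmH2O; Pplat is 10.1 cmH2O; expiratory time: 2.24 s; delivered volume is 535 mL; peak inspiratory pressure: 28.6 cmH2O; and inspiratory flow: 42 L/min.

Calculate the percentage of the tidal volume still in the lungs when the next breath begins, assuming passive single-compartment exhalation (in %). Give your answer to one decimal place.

23.7

Flow: 42 L/min ÷ 60 = 0.7 L/s.
R = (PIP − Pplat)/V̇ = (28.6 − 10.1) / 0.7 = 18.5/0.7 = 26.429 cmH2O·s/L.
C = Vt/(Pplat − PEEP) = 535.0 / (10.1 − 1) = 535.0/9.1 = 58.791 mL/cmH2O.
τ = R × C = 26.429 × 0.05879 L/cmH2O = 1.554 s.
Fraction remaining at end-expiration = e^(−Te/τ) = e^(−2.24/1.554) = 0.2366 → 23.66%.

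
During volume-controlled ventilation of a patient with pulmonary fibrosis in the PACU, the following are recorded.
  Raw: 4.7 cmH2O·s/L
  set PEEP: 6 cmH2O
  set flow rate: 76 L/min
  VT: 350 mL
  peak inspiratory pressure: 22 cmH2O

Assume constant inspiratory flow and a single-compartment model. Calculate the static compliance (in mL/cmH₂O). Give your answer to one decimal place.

34.8

Flow: 76 L/min ÷ 60 = 1.2667 L/s.
Equation of motion (constant flow): PIP = Vt/C + R·V̇ + PEEP.
Vt/C = PIP − R·V̇ − PEEP = 22 − 4.7×1.2667 − 6 = 22 − 5.953 − 6 = 10.047 cmH2O.
C = Vt / 10.047 = 350 / 10.047 = 34.836 mL/cmH2O.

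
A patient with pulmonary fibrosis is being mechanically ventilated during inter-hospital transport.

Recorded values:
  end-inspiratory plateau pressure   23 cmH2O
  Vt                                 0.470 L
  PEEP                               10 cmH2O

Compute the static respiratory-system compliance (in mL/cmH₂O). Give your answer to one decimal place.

Cstat = Vt / (Pplat − PEEP) = 470 / (23 − 10) = 470 / 13.0 = 36.154 mL/cmH2O.

36.2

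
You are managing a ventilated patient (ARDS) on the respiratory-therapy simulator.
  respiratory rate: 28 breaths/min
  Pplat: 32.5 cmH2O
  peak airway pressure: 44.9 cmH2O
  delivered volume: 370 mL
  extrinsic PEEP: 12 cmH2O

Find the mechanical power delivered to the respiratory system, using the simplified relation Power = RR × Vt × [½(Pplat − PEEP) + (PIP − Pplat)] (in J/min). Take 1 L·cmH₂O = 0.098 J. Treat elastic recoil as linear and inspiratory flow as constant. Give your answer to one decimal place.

23.0

Per-breath work = Vt × [½(Pplat−PEEP) + (PIP−Pplat)] = 0.370 × [0.5×20.5 + 12.4] = 0.370 × 22.65 = 8.381 L·cmH2O.
Power = 28 × 8.381 = 234.67 L·cmH2O/min.
× 0.098 J/(L·cmH2O) → 22.998 J/min.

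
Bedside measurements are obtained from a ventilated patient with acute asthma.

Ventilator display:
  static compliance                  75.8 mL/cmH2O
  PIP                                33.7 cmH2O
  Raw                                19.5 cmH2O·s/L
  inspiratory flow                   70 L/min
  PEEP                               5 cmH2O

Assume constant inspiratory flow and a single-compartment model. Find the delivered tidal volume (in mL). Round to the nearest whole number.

451

Flow: 70 L/min ÷ 60 = 1.1667 L/s.
Equation of motion (constant flow): PIP = Vt/C + R·V̇ + PEEP.
Vt/C = PIP − R·V̇ − PEEP = 33.7 − 22.751 − 5 = 5.949 cmH2O.
Vt = C × 5.949 = 75.8 × 5.949 = 450.93 mL.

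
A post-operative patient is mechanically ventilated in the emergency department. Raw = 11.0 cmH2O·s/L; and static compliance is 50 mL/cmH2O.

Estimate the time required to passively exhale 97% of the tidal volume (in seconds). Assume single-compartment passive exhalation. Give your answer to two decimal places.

τ = R × C = 11.0 × 50 mL/cmH2O = 11.0 × 0.050 L/cmH2O = 0.55 s.
Exhaled fraction f = 1 − e^(−t/τ) → t = −τ·ln(1 − f) = −0.55·ln(0.03) = 1.929 s.

1.93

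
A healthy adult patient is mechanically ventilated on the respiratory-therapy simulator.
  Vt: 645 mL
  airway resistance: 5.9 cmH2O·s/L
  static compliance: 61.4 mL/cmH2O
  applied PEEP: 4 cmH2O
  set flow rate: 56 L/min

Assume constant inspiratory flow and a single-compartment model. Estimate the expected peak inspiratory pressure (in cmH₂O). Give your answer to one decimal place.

Flow: 56 L/min ÷ 60 = 0.9333 L/s.
Equation of motion (constant flow): PIP = Vt/C + R·V̇ + PEEP.
PIP = 645/61.4 + 5.9×0.9333 + 4 = 10.505 + 5.506 + 4 = 20.011 cmH2O.

20.0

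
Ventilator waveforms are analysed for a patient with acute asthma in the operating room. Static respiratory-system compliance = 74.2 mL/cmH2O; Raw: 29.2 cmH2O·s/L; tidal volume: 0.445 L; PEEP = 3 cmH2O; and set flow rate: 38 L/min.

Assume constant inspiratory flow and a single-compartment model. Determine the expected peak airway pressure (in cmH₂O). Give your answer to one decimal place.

27.5

Flow: 38 L/min ÷ 60 = 0.6333 L/s.
Equation of motion (constant flow): PIP = Vt/C + R·V̇ + PEEP.
PIP = 445/74.2 + 29.2×0.6333 + 3 = 5.997 + 18.492 + 3 = 27.489 cmH2O.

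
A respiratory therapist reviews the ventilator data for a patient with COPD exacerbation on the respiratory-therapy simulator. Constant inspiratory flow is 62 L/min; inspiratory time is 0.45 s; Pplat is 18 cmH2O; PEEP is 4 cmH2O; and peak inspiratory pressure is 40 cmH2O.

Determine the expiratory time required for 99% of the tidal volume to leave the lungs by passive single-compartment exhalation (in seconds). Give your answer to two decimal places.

3.26

Flow: 62 L/min ÷ 60 = 1.0333 L/s.
Vt = flow × Ti = 1.0333 L/s × 0.45 s × 1000 mL/L = 464.99 mL.
R = (PIP − Pplat)/V̇ = (40 − 18) / 1.0333 = 22.0/1.0333 = 21.291 cmH2O·s/L.
C = Vt/(Pplat − PEEP) = 464.99 / (18 − 4) = 464.99/14.0 = 33.214 mL/cmH2O.
τ = R × C = 21.291 × 0.03321 L/cmH2O = 0.7071 s.
t = −τ·ln(1 − 0.99) = −0.7071·ln(0.01) = 3.256 s.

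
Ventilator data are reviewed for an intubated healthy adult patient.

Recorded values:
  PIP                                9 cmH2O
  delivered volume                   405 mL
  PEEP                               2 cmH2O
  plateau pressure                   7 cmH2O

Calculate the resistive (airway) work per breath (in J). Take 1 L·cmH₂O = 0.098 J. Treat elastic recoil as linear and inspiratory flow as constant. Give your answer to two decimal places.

With constant inspiratory flow the resistive pressure is constant at PIP − Pplat = 9 − 7 = 2.0 cmH2O, so resistive work = 2.0 × 0.405 = 0.81 L·cmH2O.
× 0.098 J/(L·cmH2O) → 0.07938 J.

0.08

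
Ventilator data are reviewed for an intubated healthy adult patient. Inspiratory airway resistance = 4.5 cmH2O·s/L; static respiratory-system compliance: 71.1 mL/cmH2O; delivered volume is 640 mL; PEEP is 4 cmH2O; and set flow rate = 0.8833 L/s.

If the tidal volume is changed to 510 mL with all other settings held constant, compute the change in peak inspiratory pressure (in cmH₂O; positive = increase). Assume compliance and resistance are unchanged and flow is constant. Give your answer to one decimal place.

PIP = Vt/C + R·V̇ + PEEP (constant-flow equation of motion).
Only the elastic term changes: ΔPIP = ΔVt / C = (510 − 640) / 71.1 = -1.828 cmH2O.

-1.8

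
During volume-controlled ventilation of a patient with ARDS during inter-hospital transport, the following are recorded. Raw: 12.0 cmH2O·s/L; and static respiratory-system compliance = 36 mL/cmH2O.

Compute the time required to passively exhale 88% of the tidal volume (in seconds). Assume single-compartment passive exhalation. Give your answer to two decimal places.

0.92

τ = R × C = 12.0 × 36 mL/cmH2O = 12.0 × 0.036 L/cmH2O = 0.432 s.
Exhaled fraction f = 1 − e^(−t/τ) → t = −τ·ln(1 − f) = −0.432·ln(0.12) = 0.916 s.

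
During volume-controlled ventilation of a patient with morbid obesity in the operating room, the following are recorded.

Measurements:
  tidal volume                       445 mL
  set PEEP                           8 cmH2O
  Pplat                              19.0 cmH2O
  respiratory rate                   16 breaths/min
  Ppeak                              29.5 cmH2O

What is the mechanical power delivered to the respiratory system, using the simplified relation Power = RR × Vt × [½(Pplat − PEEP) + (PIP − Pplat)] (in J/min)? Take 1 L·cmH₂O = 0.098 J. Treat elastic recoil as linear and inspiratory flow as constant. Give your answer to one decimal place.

11.2

Per-breath work = Vt × [½(Pplat−PEEP) + (PIP−Pplat)] = 0.445 × [0.5×11.0 + 10.5] = 0.445 × 16.0 = 7.12 L·cmH2O.
Power = 16 × 7.12 = 113.92 L·cmH2O/min.
× 0.098 J/(L·cmH2O) → 11.164 J/min.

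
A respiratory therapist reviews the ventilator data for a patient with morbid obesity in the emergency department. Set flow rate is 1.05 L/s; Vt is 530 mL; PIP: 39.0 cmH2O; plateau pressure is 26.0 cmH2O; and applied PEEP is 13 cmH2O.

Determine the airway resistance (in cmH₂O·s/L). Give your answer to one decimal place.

12.4

Raw = (PIP − Pplat) / flow = (39.0 − 26.0) / 1.05 = 13.0 / 1.05 = 12.381 cmH2O·s/L.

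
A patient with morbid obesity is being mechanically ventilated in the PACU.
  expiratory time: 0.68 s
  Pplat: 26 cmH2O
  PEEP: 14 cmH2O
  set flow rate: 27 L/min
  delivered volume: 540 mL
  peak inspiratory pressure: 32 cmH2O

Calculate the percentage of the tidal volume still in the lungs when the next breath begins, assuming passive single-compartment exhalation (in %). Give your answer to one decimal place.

32.2

Flow: 27 L/min ÷ 60 = 0.45 L/s.
R = (PIP − Pplat)/V̇ = (32 − 26) / 0.45 = 6.0/0.45 = 13.333 cmH2O·s/L.
C = Vt/(Pplat − PEEP) = 540.0 / (26 − 14) = 540.0/12.0 = 45.0 mL/cmH2O.
τ = R × C = 13.333 × 0.045 L/cmH2O = 0.6 s.
Fraction remaining at end-expiration = e^(−Te/τ) = e^(−0.68/0.6) = 0.322 → 32.2%.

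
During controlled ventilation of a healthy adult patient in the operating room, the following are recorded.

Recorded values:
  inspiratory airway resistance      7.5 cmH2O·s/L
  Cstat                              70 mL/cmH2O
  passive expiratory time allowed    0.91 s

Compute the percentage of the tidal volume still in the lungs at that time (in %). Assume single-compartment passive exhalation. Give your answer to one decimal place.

17.7

τ = R × C = 7.5 × 70 mL/cmH2O = 7.5 × 0.070 L/cmH2O = 0.525 s.
Passive exhalation: V(t)/V₀ = e^(−t/τ) = e^(−0.91/0.525) = 0.1767.
Fraction remaining = 0.1767 → 17.67%.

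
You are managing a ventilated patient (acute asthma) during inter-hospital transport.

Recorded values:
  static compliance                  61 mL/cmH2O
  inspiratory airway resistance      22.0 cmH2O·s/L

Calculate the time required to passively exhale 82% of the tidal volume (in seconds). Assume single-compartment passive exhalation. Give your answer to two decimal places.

τ = R × C = 22.0 × 61 mL/cmH2O = 22.0 × 0.061 L/cmH2O = 1.342 s.
Exhaled fraction f = 1 − e^(−t/τ) → t = −τ·ln(1 − f) = −1.342·ln(0.18) = 2.301 s.

2.30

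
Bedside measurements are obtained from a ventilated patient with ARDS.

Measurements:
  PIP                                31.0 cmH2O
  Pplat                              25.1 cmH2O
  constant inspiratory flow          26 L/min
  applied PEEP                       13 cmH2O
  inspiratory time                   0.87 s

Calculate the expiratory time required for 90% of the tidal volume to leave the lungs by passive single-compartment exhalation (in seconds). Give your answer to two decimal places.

0.98

Flow: 26 L/min ÷ 60 = 0.4333 L/s.
Vt = flow × Ti = 0.4333 L/s × 0.87 s × 1000 mL/L = 376.97 mL.
R = (PIP − Pplat)/V̇ = (31.0 − 25.1) / 0.4333 = 5.9/0.4333 = 13.616 cmH2O·s/L.
C = Vt/(Pplat − PEEP) = 376.97 / (25.1 − 13) = 376.97/12.1 = 31.155 mL/cmH2O.
τ = R × C = 13.616 × 0.03116 L/cmH2O = 0.4243 s.
t = −τ·ln(1 − 0.90) = −0.4243·ln(0.1) = 0.977 s.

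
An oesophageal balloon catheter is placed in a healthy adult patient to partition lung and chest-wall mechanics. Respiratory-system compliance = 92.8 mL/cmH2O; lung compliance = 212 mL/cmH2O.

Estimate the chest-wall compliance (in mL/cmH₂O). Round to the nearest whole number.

165

1/Ccw = 1/Crs − 1/CL.
1/Ccw = 1/92.8 − 1/212 = 0.006059.
Ccw = 165.04 mL/cmH2O.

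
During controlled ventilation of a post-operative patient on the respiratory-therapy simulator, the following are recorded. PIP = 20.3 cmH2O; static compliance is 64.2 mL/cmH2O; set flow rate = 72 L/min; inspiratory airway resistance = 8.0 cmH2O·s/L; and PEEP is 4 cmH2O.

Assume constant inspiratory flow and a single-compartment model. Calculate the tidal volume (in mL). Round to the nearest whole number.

430

Flow: 72 L/min ÷ 60 = 1.2 L/s.
Equation of motion (constant flow): PIP = Vt/C + R·V̇ + PEEP.
Vt/C = PIP − R·V̇ − PEEP = 20.3 − 9.6 − 4 = 6.7 cmH2O.
Vt = C × 6.7 = 64.2 × 6.7 = 430.14 mL.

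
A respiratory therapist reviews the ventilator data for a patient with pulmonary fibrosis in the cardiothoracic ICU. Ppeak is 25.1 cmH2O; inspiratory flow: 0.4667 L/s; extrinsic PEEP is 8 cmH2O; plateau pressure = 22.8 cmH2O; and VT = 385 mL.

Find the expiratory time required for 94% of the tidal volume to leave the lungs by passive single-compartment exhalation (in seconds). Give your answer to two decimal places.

R = (PIP − Pplat)/V̇ = (25.1 − 22.8) / 0.4667 = 2.3/0.4667 = 4.928 cmH2O·s/L.
C = Vt/(Pplat − PEEP) = 385.0 / (22.8 − 8) = 385.0/14.8 = 26.014 mL/cmH2O.
τ = R × C = 4.928 × 0.02601 L/cmH2O = 0.1282 s.
t = −τ·ln(1 − 0.94) = −0.1282·ln(0.06) = 0.3607 s.

0.36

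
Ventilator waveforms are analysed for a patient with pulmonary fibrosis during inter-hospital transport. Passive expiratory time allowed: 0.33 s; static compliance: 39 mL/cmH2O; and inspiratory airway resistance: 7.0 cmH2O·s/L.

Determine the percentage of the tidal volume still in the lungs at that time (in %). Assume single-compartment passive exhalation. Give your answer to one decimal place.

29.9

τ = R × C = 7.0 × 39 mL/cmH2O = 7.0 × 0.039 L/cmH2O = 0.273 s.
Passive exhalation: V(t)/V₀ = e^(−t/τ) = e^(−0.33/0.273) = 0.2986.
Fraction remaining = 0.2986 → 29.86%.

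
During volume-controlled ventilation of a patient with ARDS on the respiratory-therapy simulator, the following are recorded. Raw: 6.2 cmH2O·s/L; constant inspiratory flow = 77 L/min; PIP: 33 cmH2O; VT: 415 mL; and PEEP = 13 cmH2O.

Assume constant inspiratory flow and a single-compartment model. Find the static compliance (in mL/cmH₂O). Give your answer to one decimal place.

Flow: 77 L/min ÷ 60 = 1.2833 L/s.
Equation of motion (constant flow): PIP = Vt/C + R·V̇ + PEEP.
Vt/C = PIP − R·V̇ − PEEP = 33 − 6.2×1.2833 − 13 = 33 − 7.956 − 13 = 12.044 cmH2O.
C = Vt / 12.044 = 415 / 12.044 = 34.457 mL/cmH2O.

34.5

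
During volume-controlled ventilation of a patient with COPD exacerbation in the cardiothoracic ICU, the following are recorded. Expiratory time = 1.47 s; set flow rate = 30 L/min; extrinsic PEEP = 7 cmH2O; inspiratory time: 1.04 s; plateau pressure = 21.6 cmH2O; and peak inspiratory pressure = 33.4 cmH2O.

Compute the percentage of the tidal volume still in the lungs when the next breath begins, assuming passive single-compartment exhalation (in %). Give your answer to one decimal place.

Flow: 30 L/min ÷ 60 = 0.5 L/s.
Vt = flow × Ti = 0.5 L/s × 1.04 s × 1000 mL/L = 520.0 mL.
R = (PIP − Pplat)/V̇ = (33.4 − 21.6) / 0.5 = 11.8/0.5 = 23.6 cmH2O·s/L.
C = Vt/(Pplat − PEEP) = 520.0 / (21.6 − 7) = 520.0/14.6 = 35.616 mL/cmH2O.
τ = R × C = 23.6 × 0.03562 L/cmH2O = 0.8406 s.
Fraction remaining at end-expiration = e^(−Te/τ) = e^(−1.47/0.8406) = 0.174 → 17.4%.

17.4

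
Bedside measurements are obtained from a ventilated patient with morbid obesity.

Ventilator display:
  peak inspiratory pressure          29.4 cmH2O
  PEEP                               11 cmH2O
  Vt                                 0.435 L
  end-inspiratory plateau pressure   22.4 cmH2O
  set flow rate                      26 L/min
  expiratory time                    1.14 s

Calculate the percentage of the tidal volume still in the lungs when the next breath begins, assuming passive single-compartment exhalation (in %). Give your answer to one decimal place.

Flow: 26 L/min ÷ 60 = 0.4333 L/s.
R = (PIP − Pplat)/V̇ = (29.4 − 22.4) / 0.4333 = 7.0/0.4333 = 16.155 cmH2O·s/L.
C = Vt/(Pplat − PEEP) = 435.0 / (22.4 − 11) = 435.0/11.4 = 38.158 mL/cmH2O.
τ = R × C = 16.155 × 0.03816 L/cmH2O = 0.6165 s.
Fraction remaining at end-expiration = e^(−Te/τ) = e^(−1.14/0.6165) = 0.1574 → 15.74%.

15.7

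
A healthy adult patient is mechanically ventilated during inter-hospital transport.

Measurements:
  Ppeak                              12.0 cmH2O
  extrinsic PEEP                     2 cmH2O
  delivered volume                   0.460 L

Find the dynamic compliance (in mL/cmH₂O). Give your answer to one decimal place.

Dynamic compliance = Vt / (PIP − PEEP) = 460 / (12.0 − 2) = 460 / 10.0 = 46.0 mL/cmH2O.

46.0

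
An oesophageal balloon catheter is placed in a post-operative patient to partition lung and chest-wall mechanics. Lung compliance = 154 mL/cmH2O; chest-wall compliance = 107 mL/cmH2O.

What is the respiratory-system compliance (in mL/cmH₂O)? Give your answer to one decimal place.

Lung and chest wall are elastances in series: 1/Crs = 1/CL + 1/Ccw.
1/Crs = 1/154 + 1/107 = 0.01584.
Crs = 63.131 mL/cmH2O.

63.1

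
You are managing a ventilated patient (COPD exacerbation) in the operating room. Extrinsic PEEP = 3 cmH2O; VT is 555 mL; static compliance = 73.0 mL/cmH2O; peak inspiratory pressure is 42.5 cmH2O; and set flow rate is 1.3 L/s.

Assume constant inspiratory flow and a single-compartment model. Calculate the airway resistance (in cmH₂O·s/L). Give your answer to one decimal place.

24.5

Equation of motion (constant flow): PIP = Vt/C + R·V̇ + PEEP.
R·V̇ = PIP − Vt/C − PEEP = 42.5 − 555/73.0 − 3 = 42.5 − 7.603 − 3 = 31.897 cmH2O.
R = 31.897 / 1.3 = 24.536 cmH2O·s/L.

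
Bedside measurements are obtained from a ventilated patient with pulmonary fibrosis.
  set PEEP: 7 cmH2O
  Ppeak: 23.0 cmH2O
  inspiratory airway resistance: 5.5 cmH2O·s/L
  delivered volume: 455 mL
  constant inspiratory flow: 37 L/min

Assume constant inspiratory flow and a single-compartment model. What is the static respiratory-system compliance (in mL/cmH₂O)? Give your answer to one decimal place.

36.1

Flow: 37 L/min ÷ 60 = 0.6167 L/s.
Equation of motion (constant flow): PIP = Vt/C + R·V̇ + PEEP.
Vt/C = PIP − R·V̇ − PEEP = 23.0 − 5.5×0.6167 − 7 = 23.0 − 3.392 − 7 = 12.608 cmH2O.
C = Vt / 12.608 = 455 / 12.608 = 36.088 mL/cmH2O.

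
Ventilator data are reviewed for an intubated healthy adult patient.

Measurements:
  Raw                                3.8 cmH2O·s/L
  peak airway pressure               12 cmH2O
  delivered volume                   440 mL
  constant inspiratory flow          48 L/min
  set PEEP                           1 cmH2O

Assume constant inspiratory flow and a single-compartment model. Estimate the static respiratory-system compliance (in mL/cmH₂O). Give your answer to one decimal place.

Flow: 48 L/min ÷ 60 = 0.8 L/s.
Equation of motion (constant flow): PIP = Vt/C + R·V̇ + PEEP.
Vt/C = PIP − R·V̇ − PEEP = 12 − 3.8×0.8 − 1 = 12 − 3.04 − 1 = 7.96 cmH2O.
C = Vt / 7.96 = 440 / 7.96 = 55.276 mL/cmH2O.

55.3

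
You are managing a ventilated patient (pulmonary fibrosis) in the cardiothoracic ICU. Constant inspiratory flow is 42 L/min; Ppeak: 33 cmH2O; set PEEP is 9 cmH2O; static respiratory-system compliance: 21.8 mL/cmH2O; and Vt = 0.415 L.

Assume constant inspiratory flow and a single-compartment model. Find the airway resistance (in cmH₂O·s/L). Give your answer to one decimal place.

7.1

Flow: 42 L/min ÷ 60 = 0.7 L/s.
Equation of motion (constant flow): PIP = Vt/C + R·V̇ + PEEP.
R·V̇ = PIP − Vt/C − PEEP = 33 − 415/21.8 − 9 = 33 − 19.037 − 9 = 4.963 cmH2O.
R = 4.963 / 0.7 = 7.09 cmH2O·s/L.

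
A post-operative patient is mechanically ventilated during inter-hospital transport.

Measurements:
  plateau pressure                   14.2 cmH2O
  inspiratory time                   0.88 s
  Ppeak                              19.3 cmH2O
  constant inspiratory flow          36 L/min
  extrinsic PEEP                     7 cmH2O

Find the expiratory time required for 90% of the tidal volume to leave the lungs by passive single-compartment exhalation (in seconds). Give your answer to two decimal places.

1.44

Flow: 36 L/min ÷ 60 = 0.6 L/s.
Vt = flow × Ti = 0.6 L/s × 0.88 s × 1000 mL/L = 528.0 mL.
R = (PIP − Pplat)/V̇ = (19.3 − 14.2) / 0.6 = 5.1/0.6 = 8.5 cmH2O·s/L.
C = Vt/(Pplat − PEEP) = 528.0 / (14.2 − 7) = 528.0/7.2 = 73.333 mL/cmH2O.
τ = R × C = 8.5 × 0.07333 L/cmH2O = 0.6233 s.
t = −τ·ln(1 − 0.90) = −0.6233·ln(0.1) = 1.435 s.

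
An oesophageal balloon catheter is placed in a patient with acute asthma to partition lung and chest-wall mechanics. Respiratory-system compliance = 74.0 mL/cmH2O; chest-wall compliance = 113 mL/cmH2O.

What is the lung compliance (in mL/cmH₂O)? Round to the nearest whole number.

1/CL = 1/Crs − 1/Ccw.
1/CL = 1/74.0 − 1/113 = 0.004664.
CL = 214.41 mL/cmH2O.

214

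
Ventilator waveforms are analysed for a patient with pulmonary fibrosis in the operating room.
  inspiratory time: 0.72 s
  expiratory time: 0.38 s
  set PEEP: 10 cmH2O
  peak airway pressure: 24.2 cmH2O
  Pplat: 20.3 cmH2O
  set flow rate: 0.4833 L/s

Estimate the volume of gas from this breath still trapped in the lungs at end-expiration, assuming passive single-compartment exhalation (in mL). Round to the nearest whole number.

86

Vt = flow × Ti = 0.4833 L/s × 0.72 s × 1000 mL/L = 347.98 mL.
R = (PIP − Pplat)/V̇ = (24.2 − 20.3) / 0.4833 = 3.9/0.4833 = 8.07 cmH2O·s/L.
C = Vt/(Pplat − PEEP) = 347.98 / (20.3 − 10) = 347.98/10.3 = 33.784 mL/cmH2O.
τ = R × C = 8.07 × 0.03378 L/cmH2O = 0.2726 s.
Fraction remaining = e^(−Te/τ) = e^(−0.38/0.2726) = 0.2481.
Trapped volume = 347.98 × 0.2481 = 86.334 mL.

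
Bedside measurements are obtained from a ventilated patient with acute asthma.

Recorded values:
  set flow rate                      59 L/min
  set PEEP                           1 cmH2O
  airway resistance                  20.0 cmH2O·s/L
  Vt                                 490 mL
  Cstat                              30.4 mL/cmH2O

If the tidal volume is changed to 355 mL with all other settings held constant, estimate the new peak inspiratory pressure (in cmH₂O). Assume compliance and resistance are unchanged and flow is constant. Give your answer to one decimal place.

32.3

Flow: 59 L/min ÷ 60 = 0.9833 L/s.
PIP = Vt/C + R·V̇ + PEEP (constant-flow equation of motion).
Only the elastic term changes: ΔPIP = ΔVt / C = (355 − 490) / 30.4 = -4.441 cmH2O.
Original PIP = 490/30.4 + 20.0×0.9833 + 1 = 36.784 cmH2O; new PIP = 36.784 + (-4.441) = 32.343 cmH2O.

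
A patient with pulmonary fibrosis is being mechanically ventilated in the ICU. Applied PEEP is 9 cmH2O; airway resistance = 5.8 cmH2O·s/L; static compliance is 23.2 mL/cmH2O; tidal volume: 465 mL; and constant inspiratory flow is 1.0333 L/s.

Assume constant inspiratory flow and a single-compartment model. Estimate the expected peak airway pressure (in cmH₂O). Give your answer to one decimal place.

Equation of motion (constant flow): PIP = Vt/C + R·V̇ + PEEP.
PIP = 465/23.2 + 5.8×1.0333 + 9 = 20.043 + 5.993 + 9 = 35.036 cmH2O.

35.0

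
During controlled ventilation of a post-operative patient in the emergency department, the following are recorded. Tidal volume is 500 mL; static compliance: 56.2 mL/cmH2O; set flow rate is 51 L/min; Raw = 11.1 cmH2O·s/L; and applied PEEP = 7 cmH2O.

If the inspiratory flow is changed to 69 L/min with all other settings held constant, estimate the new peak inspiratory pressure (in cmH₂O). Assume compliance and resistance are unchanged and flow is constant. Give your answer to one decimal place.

Flow: 51 L/min ÷ 60 = 0.85 L/s.
New flow: 69 L/min ÷ 60 = 1.15 L/s.
PIP = Vt/C + R·V̇ + PEEP (constant-flow equation of motion).
Only the resistive term changes: ΔPIP = R × ΔV̇ = 11.1 × (1.15 − 0.85) = 11.1 × 0.3 = 3.33 cmH2O.
Original PIP = 500/56.2 + 11.1×0.85 + 7 = 25.332 cmH2O; new PIP = 25.332 + (3.33) = 28.662 cmH2O.

28.7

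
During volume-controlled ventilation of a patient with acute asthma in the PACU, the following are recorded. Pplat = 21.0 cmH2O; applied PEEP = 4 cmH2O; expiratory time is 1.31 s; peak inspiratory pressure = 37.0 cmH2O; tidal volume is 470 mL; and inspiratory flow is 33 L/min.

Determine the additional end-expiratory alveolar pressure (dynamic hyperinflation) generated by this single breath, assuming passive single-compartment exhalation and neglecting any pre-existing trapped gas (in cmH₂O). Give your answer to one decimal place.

Flow: 33 L/min ÷ 60 = 0.55 L/s.
R = (PIP − Pplat)/V̇ = (37.0 − 21.0) / 0.55 = 16.0/0.55 = 29.091 cmH2O·s/L.
C = Vt/(Pplat − PEEP) = 470.0 / (21.0 − 4) = 470.0/17.0 = 27.647 mL/cmH2O.
τ = R × C = 29.091 × 0.02765 L/cmH2O = 0.8044 s.
Fraction remaining = e^(−Te/τ) = e^(−1.31/0.8044) = 0.1962; trapped volume = 470.0 × 0.1962 = 92.214 mL.
Additional alveolar pressure from trapping ≈ V_trapped / C = 92.214 / 27.647 = 3.335 cmH2O.

3.3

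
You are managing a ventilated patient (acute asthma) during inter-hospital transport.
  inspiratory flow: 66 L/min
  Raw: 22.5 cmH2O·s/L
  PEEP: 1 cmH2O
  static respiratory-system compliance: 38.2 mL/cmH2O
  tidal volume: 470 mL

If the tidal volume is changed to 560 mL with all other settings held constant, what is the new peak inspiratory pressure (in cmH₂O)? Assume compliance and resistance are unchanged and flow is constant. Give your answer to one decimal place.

Flow: 66 L/min ÷ 60 = 1.1 L/s.
PIP = Vt/C + R·V̇ + PEEP (constant-flow equation of motion).
Only the elastic term changes: ΔPIP = ΔVt / C = (560 − 470) / 38.2 = 2.356 cmH2O.
Original PIP = 470/38.2 + 22.5×1.1 + 1 = 38.054 cmH2O; new PIP = 38.054 + (2.356) = 40.41 cmH2O.

40.4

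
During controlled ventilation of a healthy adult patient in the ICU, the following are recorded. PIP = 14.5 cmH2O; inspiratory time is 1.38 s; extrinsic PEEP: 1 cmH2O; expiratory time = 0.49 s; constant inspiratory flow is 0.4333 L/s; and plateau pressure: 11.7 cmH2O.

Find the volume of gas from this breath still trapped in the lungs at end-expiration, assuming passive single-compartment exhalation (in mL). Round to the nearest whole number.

Vt = flow × Ti = 0.4333 L/s × 1.38 s × 1000 mL/L = 597.95 mL.
R = (PIP − Pplat)/V̇ = (14.5 − 11.7) / 0.4333 = 2.8/0.4333 = 6.462 cmH2O·s/L.
C = Vt/(Pplat − PEEP) = 597.95 / (11.7 − 1) = 597.95/10.7 = 55.883 mL/cmH2O.
τ = R × C = 6.462 × 0.05588 L/cmH2O = 0.3611 s.
Fraction remaining = e^(−Te/τ) = e^(−0.49/0.3611) = 0.2574.
Trapped volume = 597.95 × 0.2574 = 153.91 mL.

154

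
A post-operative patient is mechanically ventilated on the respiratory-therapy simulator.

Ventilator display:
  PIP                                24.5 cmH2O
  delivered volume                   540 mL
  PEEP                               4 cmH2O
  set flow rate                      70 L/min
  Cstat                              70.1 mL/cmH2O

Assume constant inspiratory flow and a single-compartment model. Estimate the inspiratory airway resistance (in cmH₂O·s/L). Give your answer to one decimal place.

Flow: 70 L/min ÷ 60 = 1.1667 L/s.
Equation of motion (constant flow): PIP = Vt/C + R·V̇ + PEEP.
R·V̇ = PIP − Vt/C − PEEP = 24.5 − 540/70.1 − 4 = 24.5 − 7.703 − 4 = 12.797 cmH2O.
R = 12.797 / 1.1667 = 10.969 cmH2O·s/L.

11.0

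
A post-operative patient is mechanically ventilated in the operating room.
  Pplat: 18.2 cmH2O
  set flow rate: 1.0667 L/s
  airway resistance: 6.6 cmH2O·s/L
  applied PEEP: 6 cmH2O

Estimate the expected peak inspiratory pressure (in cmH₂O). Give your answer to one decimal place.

PIP = Pplat + Raw × flow = 18.2 + 6.6 × 1.0667 = 18.2 + 7.04 = 25.24 cmH2O.

25.2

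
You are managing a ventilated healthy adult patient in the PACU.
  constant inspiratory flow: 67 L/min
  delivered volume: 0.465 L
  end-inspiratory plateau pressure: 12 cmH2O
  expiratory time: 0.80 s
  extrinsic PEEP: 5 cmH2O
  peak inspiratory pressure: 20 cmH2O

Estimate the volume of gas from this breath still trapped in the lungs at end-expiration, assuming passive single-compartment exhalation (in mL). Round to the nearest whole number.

87

Flow: 67 L/min ÷ 60 = 1.1167 L/s.
R = (PIP − Pplat)/V̇ = (20 − 12) / 1.1167 = 8.0/1.1167 = 7.164 cmH2O·s/L.
C = Vt/(Pplat − PEEP) = 465.0 / (12 − 5) = 465.0/7.0 = 66.429 mL/cmH2O.
τ = R × C = 7.164 × 0.06643 L/cmH2O = 0.4759 s.
Fraction remaining = e^(−Te/τ) = e^(−0.80/0.4759) = 0.1862.
Trapped volume = 465.0 × 0.1862 = 86.583 mL.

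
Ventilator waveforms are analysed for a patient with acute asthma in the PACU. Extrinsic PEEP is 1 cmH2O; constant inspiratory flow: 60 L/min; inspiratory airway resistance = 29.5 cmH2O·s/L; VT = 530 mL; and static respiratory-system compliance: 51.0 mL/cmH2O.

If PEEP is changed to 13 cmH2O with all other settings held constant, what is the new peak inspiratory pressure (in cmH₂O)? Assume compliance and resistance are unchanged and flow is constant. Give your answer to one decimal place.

52.9

Flow: 60 L/min ÷ 60 = 1 L/s.
PIP = Vt/C + R·V̇ + PEEP (constant-flow equation of motion).
Only the baseline term changes: ΔPIP = ΔPEEP = 13 − 1 = 12.0 cmH2O.
Original PIP = 530/51.0 + 29.5×1 + 1 = 40.892 cmH2O; new PIP = 40.892 + (12.0) = 52.892 cmH2O.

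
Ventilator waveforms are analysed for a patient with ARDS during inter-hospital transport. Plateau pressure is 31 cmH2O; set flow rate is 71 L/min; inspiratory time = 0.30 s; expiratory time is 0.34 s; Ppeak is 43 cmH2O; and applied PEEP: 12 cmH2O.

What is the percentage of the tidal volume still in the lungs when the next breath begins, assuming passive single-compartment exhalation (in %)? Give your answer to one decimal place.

16.6

Flow: 71 L/min ÷ 60 = 1.1833 L/s.
Vt = flow × Ti = 1.1833 L/s × 0.30 s × 1000 mL/L = 354.99 mL.
R = (PIP − Pplat)/V̇ = (43 − 31) / 1.1833 = 12.0/1.1833 = 10.141 cmH2O·s/L.
C = Vt/(Pplat − PEEP) = 354.99 / (31 − 12) = 354.99/19.0 = 18.684 mL/cmH2O.
τ = R × C = 10.141 × 0.01868 L/cmH2O = 0.1894 s.
Fraction remaining at end-expiration = e^(−Te/τ) = e^(−0.34/0.1894) = 0.1661 → 16.61%.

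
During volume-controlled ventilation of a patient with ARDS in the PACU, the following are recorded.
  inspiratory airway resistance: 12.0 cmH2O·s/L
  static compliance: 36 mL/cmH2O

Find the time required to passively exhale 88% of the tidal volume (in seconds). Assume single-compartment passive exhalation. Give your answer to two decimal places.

0.92

τ = R × C = 12.0 × 36 mL/cmH2O = 12.0 × 0.036 L/cmH2O = 0.432 s.
Exhaled fraction f = 1 − e^(−t/τ) → t = −τ·ln(1 − f) = −0.432·ln(0.12) = 0.916 s.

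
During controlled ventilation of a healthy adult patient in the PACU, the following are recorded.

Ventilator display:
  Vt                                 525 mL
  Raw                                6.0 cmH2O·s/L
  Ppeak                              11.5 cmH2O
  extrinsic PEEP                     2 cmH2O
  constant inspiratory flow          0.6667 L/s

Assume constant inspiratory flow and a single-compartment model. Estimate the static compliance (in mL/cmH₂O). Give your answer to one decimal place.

95.5

Equation of motion (constant flow): PIP = Vt/C + R·V̇ + PEEP.
Vt/C = PIP − R·V̇ − PEEP = 11.5 − 6.0×0.6667 − 2 = 11.5 − 4.0 − 2 = 5.5 cmH2O.
C = Vt / 5.5 = 525 / 5.5 = 95.455 mL/cmH2O.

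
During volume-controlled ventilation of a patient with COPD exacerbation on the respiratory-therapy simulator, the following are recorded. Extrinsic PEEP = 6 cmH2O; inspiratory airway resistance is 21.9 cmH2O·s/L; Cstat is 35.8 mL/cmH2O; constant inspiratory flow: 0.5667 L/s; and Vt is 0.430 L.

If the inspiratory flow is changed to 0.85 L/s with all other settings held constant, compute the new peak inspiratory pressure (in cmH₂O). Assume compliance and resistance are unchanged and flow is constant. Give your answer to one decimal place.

PIP = Vt/C + R·V̇ + PEEP (constant-flow equation of motion).
Only the resistive term changes: ΔPIP = R × ΔV̇ = 21.9 × (0.85 − 0.5667) = 21.9 × 0.2833 = 6.204 cmH2O.
Original PIP = 430/35.8 + 21.9×0.5667 + 6 = 30.422 cmH2O; new PIP = 30.422 + (6.204) = 36.626 cmH2O.

36.6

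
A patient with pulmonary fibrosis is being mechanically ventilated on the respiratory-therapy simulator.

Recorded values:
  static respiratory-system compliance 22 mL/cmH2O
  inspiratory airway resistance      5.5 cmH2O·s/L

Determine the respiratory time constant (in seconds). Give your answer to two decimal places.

τ = R × C = 5.5 × 22 mL/cmH2O = 5.5 × 0.022 L/cmH2O = 0.121 s.

0.12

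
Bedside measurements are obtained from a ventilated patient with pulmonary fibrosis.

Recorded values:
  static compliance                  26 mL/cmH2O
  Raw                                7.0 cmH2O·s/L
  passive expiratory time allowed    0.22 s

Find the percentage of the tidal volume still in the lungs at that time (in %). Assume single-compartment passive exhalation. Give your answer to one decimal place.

τ = R × C = 7.0 × 26 mL/cmH2O = 7.0 × 0.026 L/cmH2O = 0.182 s.
Passive exhalation: V(t)/V₀ = e^(−t/τ) = e^(−0.22/0.182) = 0.2986.
Fraction remaining = 0.2986 → 29.86%.

29.9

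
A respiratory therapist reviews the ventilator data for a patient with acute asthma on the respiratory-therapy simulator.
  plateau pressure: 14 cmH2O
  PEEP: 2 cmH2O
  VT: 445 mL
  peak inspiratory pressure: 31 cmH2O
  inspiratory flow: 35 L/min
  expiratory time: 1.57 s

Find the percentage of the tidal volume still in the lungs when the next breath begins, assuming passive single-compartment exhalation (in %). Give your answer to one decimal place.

Flow: 35 L/min ÷ 60 = 0.5833 L/s.
R = (PIP − Pplat)/V̇ = (31 − 14) / 0.5833 = 17.0/0.5833 = 29.145 cmH2O·s/L.
C = Vt/(Pplat − PEEP) = 445.0 / (14 − 2) = 445.0/12.0 = 37.083 mL/cmH2O.
τ = R × C = 29.145 × 0.03708 L/cmH2O = 1.081 s.
Fraction remaining at end-expiration = e^(−Te/τ) = e^(−1.57/1.081) = 0.234 → 23.4%.

23.4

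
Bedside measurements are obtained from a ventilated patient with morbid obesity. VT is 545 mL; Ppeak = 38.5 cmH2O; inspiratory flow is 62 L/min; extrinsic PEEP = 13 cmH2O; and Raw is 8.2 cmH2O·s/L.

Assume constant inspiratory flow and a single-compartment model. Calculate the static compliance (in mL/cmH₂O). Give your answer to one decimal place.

32.0

Flow: 62 L/min ÷ 60 = 1.0333 L/s.
Equation of motion (constant flow): PIP = Vt/C + R·V̇ + PEEP.
Vt/C = PIP − R·V̇ − PEEP = 38.5 − 8.2×1.0333 − 13 = 38.5 − 8.473 − 13 = 17.027 cmH2O.
C = Vt / 17.027 = 545 / 17.027 = 32.008 mL/cmH2O.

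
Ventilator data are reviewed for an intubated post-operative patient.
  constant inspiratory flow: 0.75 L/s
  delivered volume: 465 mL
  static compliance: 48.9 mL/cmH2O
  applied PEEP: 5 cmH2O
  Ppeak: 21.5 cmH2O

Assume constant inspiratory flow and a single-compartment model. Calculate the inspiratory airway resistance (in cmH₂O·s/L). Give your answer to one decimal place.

9.3

Equation of motion (constant flow): PIP = Vt/C + R·V̇ + PEEP.
R·V̇ = PIP − Vt/C − PEEP = 21.5 − 465/48.9 − 5 = 21.5 − 9.509 − 5 = 6.991 cmH2O.
R = 6.991 / 0.75 = 9.321 cmH2O·s/L.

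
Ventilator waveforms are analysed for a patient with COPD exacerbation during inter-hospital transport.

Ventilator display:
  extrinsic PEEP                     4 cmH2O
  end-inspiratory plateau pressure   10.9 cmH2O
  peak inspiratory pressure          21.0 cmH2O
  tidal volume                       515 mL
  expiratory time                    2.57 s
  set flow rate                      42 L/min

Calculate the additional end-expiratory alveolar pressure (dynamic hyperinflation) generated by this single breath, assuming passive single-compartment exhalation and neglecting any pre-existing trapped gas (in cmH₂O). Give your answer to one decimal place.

Flow: 42 L/min ÷ 60 = 0.7 L/s.
R = (PIP − Pplat)/V̇ = (21.0 − 10.9) / 0.7 = 10.1/0.7 = 14.429 cmH2O·s/L.
C = Vt/(Pplat − PEEP) = 515.0 / (10.9 − 4) = 515.0/6.9 = 74.638 mL/cmH2O.
τ = R × C = 14.429 × 0.07464 L/cmH2O = 1.077 s.
Fraction remaining = e^(−Te/τ) = e^(−2.57/1.077) = 0.09197; trapped volume = 515.0 × 0.09197 = 47.365 mL.
Additional alveolar pressure from trapping ≈ V_trapped / C = 47.365 / 74.638 = 0.6346 cmH2O.

0.6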